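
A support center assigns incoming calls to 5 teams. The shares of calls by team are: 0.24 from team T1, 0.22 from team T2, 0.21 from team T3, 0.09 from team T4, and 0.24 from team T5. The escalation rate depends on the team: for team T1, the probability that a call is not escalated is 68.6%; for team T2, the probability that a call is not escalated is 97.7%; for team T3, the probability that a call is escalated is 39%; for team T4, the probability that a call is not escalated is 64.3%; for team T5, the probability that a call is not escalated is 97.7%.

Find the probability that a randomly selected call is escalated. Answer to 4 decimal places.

P(E|T1) = 1 − 0.686 = 0.314.
P(E|T2) = 1 − 0.977 = 0.023.
P(E|T4) = 1 − 0.643 = 0.357.
P(E|T5) = 1 − 0.977 = 0.023.
Summing over the partition,
P(E) = P(E|T1)·P(T1) + P(E|T2)·P(T2) + P(E|T3)·P(T3) + P(E|T4)·P(T4) + P(E|T5)·P(T5)
      = 0.314·0.24 + 0.023·0.22 + 0.39·0.21 + 0.357·0.09 + 0.023·0.24
      = 0.07536 + 0.00506 + 0.0819 + 0.03213 + 0.00552 = 0.19997

P(E) ≈ 0.2000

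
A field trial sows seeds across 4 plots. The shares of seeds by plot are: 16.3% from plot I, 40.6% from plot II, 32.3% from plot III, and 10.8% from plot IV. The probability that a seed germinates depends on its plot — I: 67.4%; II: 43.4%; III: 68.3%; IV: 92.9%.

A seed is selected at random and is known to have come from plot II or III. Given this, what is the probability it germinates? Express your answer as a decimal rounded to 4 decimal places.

Let S = {II, III}.
P(S) = 0.406 + 0.323 = 0.729.
P(G ∩ S) = 0.434·0.406 + 0.683·0.323 = 0.176204 + 0.220609 = 0.396813.
P(G | S) = 0.396813 / 0.729 = 0.544325…

P(G|S) ≈ 0.5443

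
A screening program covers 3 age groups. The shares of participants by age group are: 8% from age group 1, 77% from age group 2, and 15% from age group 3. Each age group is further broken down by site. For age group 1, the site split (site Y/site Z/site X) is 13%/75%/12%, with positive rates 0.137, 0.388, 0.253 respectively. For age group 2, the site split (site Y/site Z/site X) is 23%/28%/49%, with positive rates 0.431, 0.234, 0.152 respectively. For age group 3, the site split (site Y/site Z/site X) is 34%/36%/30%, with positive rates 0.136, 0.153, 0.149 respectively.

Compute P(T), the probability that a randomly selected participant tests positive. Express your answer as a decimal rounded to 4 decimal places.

P(T) ≈ 0.2332

P(T|1) = 0.13·0.137 + 0.75·0.388 + 0.12·0.253 = 0.01781 + 0.291 + 0.03036 = 0.33917
P(T|2) = 0.23·0.431 + 0.28·0.234 + 0.49·0.152 = 0.09913 + 0.06552 + 0.07448 = 0.23913
P(T|3) = 0.34·0.136 + 0.36·0.153 + 0.3·0.149 = 0.04624 + 0.05508 + 0.0447 = 0.14602
By total probability over the outer partition,
P(T) = 0.08·0.33917 + 0.77·0.23913 + 0.15·0.14602
      = 0.0271336 + 0.1841301 + 0.021903 = 0.2331667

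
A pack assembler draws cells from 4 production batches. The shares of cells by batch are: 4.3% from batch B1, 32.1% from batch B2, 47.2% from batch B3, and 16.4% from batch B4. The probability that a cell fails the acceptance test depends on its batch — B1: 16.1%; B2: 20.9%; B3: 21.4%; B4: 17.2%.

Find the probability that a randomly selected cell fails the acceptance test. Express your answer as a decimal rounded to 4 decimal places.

P(F) = P(F|B1)·P(B1) + P(F|B2)·P(B2) + P(F|B3)·P(B3) + P(F|B4)·P(B4)
      = 0.161·0.043 + 0.209·0.321 + 0.214·0.472 + 0.172·0.164
      = 0.006923 + 0.067089 + 0.101008 + 0.028208 = 0.203228

P(F) ≈ 0.2032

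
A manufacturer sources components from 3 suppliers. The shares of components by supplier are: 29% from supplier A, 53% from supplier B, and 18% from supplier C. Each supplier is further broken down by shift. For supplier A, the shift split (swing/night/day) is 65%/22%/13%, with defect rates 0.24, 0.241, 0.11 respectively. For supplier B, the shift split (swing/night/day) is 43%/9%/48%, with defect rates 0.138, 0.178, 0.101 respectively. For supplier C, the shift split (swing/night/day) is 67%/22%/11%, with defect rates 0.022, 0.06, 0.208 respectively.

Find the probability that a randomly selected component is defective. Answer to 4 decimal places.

P(D|A) = 0.65·0.24 + 0.22·0.241 + 0.13·0.11 = 0.156 + 0.05302 + 0.0143 = 0.22332
P(D|B) = 0.43·0.138 + 0.09·0.178 + 0.48·0.101 = 0.05934 + 0.01602 + 0.04848 = 0.12384
P(D|C) = 0.67·0.022 + 0.22·0.06 + 0.11·0.208 = 0.01474 + 0.0132 + 0.02288 = 0.05082
Then overall,
P(D) = 0.29·0.22332 + 0.53·0.12384 + 0.18·0.05082
      = 0.0647628 + 0.0656352 + 0.0091476 = 0.1395456

P(D) ≈ 0.1395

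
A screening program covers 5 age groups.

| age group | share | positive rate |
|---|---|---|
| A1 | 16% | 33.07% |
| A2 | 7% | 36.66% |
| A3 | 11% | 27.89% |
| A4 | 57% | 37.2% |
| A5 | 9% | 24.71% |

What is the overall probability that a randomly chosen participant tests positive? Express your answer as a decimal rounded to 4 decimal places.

0.3435

Using total probability over the partition,
P(T) = P(T|A1)·P(A1) + P(T|A2)·P(A2) + P(T|A3)·P(A3) + P(T|A4)·P(A4) + P(T|A5)·P(A5)
      = 0.3307·0.16 + 0.3666·0.07 + 0.2789·0.11 + 0.372·0.57 + 0.2471·0.09
      = 0.052912 + 0.025662 + 0.030679 + 0.21204 + 0.022239 = 0.343532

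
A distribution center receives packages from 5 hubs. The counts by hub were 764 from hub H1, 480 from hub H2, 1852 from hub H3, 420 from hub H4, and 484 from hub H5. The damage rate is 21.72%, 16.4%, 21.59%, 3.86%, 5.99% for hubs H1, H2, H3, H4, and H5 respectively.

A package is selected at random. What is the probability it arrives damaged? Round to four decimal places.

0.1724

Total: 764 + 480 + 1852 + 420 + 484 = 4000.
P(H1) = 764/4000 = 0.191. P(H2) = 480/4000 = 0.12. P(H3) = 1852/4000 = 0.463. P(H4) = 420/4000 = 0.105. P(H5) = 484/4000 = 0.121.
Summing over the partition,
P(D) = P(D|H1)·P(H1) + P(D|H2)·P(H2) + P(D|H3)·P(H3) + P(D|H4)·P(H4) + P(D|H5)·P(H5)
      = 0.2172·0.191 + 0.164·0.12 + 0.2159·0.463 + 0.0386·0.105 + 0.0599·0.121
      = 0.0414852 + 0.01968 + 0.0999617 + 0.004053 + 0.0072479 = 0.1724278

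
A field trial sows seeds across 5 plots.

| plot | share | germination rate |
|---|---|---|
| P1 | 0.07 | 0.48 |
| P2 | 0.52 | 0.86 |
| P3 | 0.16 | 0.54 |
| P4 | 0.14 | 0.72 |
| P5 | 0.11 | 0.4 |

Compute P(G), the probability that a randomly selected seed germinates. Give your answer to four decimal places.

0.7120

Using total probability over the partition,
P(G) = P(G|P1)·P(P1) + P(G|P2)·P(P2) + P(G|P3)·P(P3) + P(G|P4)·P(P4) + P(G|P5)·P(P5)
      = 0.48·0.07 + 0.86·0.52 + 0.54·0.16 + 0.72·0.14 + 0.4·0.11
      = 0.0336 + 0.4472 + 0.0864 + 0.1008 + 0.044 = 0.712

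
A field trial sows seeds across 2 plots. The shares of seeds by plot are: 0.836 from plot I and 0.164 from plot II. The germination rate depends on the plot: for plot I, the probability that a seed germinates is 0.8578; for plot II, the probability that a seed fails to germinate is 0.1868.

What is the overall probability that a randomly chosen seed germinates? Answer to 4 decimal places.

P(G|II) = 1 − 0.1868 = 0.8132.
Using total probability over the partition,
P(G) = P(G|I)·P(I) + P(G|II)·P(II)
      = 0.8578·0.836 + 0.8132·0.164
      = 0.7171208 + 0.1333648 = 0.8504856

P(G) ≈ 0.8505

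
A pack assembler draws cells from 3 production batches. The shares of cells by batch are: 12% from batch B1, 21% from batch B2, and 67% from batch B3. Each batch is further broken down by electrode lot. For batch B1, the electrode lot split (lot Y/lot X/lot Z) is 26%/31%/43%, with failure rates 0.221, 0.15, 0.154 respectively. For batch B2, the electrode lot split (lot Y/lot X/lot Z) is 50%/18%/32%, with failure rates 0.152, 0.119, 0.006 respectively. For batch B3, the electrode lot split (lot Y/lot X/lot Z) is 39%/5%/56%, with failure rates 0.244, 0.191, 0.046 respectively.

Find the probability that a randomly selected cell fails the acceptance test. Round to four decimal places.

P(F|B1) = 0.26·0.221 + 0.31·0.15 + 0.43·0.154 = 0.05746 + 0.0465 + 0.06622 = 0.17018
P(F|B2) = 0.5·0.152 + 0.18·0.119 + 0.32·0.006 = 0.076 + 0.02142 + 0.00192 = 0.09934
P(F|B3) = 0.39·0.244 + 0.05·0.191 + 0.56·0.046 = 0.09516 + 0.00955 + 0.02576 = 0.13047
By total probability over the outer partition,
P(F) = 0.12·0.17018 + 0.21·0.09934 + 0.67·0.13047
      = 0.0204216 + 0.0208614 + 0.0874149 = 0.1286979

0.1287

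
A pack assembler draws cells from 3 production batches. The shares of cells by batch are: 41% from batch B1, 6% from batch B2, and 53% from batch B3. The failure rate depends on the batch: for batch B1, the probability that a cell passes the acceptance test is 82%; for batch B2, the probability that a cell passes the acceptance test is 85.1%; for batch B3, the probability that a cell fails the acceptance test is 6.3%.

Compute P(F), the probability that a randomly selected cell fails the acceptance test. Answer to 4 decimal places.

0.1161

P(F|B1) = 1 − 0.82 = 0.18.
P(F|B2) = 1 − 0.851 = 0.149.
P(F) = P(F|B1)·P(B1) + P(F|B2)·P(B2) + P(F|B3)·P(B3)
      = 0.18·0.41 + 0.149·0.06 + 0.063·0.53
      = 0.0738 + 0.00894 + 0.03339 = 0.11613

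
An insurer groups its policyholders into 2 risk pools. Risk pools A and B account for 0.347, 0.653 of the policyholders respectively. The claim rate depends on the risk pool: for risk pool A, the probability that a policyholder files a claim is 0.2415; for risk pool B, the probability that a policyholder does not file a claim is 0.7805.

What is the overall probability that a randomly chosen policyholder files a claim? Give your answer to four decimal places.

P(C) ≈ 0.2271

P(C|B) = 1 − 0.7805 = 0.2195.
P(C) = P(C|A)·P(A) + P(C|B)·P(B)
      = 0.2415·0.347 + 0.2195·0.653
      = 0.0838005 + 0.1433335 = 0.227134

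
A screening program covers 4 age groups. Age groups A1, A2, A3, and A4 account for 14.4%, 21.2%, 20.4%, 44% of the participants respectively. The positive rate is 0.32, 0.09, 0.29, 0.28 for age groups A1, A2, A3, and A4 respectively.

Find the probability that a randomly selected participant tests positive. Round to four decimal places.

0.2475

P(T) = P(T|A1)·P(A1) + P(T|A2)·P(A2) + P(T|A3)·P(A3) + P(T|A4)·P(A4)
      = 0.32·0.144 + 0.09·0.212 + 0.29·0.204 + 0.28·0.44
      = 0.04608 + 0.01908 + 0.05916 + 0.1232 = 0.24752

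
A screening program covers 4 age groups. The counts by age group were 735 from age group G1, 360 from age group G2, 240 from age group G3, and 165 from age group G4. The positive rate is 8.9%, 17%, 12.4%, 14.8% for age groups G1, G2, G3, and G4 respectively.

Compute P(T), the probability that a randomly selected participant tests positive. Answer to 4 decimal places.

P(T) ≈ 0.1205

Total: 735 + 360 + 240 + 165 = 1500.
P(G1) = 735/1500 = 0.49. P(G2) = 360/1500 = 0.24. P(G3) = 240/1500 = 0.16. P(G4) = 165/1500 = 0.11.
Summing over the partition,
P(T) = P(T|G1)·P(G1) + P(T|G2)·P(G2) + P(T|G3)·P(G3) + P(T|G4)·P(G4)
      = 0.089·0.49 + 0.17·0.24 + 0.124·0.16 + 0.148·0.11
      = 0.04361 + 0.0408 + 0.01984 + 0.01628 = 0.12053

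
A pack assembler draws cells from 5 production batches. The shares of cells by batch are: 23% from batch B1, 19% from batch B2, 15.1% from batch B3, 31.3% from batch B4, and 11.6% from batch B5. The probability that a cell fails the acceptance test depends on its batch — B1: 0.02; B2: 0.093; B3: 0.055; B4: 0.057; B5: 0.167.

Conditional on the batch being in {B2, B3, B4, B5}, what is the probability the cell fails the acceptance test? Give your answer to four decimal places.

Let S = {B2, B3, B4, B5}.
P(S) = 0.19 + 0.151 + 0.313 + 0.116 = 0.77.
P(F ∩ S) = 0.093·0.19 + 0.055·0.151 + 0.057·0.313 + 0.167·0.116 = 0.01767 + 0.008305 + 0.017841 + 0.019372 = 0.063188.
P(F | S) = 0.063188 / 0.77 = 0.082062…

0.0821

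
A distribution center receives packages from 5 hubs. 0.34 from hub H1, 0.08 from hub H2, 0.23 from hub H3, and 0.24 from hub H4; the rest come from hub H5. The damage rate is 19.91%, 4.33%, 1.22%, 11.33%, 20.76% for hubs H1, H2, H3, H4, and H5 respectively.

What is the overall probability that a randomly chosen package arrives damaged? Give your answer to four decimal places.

P(D) ≈ 0.1240

P(H5) = 1 − (0.34 + 0.08 + 0.23 + 0.24) = 0.11.
P(D) = P(D|H1)·P(H1) + P(D|H2)·P(H2) + P(D|H3)·P(H3) + P(D|H4)·P(H4) + P(D|H5)·P(H5)
      = 0.1991·0.34 + 0.0433·0.08 + 0.0122·0.23 + 0.1133·0.24 + 0.2076·0.11
      = 0.067694 + 0.003464 + 0.002806 + 0.027192 + 0.022836 = 0.123992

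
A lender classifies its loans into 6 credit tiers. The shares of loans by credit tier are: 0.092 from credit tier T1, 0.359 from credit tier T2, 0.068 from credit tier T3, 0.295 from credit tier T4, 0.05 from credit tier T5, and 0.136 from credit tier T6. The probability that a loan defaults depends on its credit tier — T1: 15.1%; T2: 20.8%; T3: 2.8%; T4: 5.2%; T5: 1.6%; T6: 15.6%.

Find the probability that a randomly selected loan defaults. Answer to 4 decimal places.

P(D) = P(D|T1)·P(T1) + P(D|T2)·P(T2) + P(D|T3)·P(T3) + P(D|T4)·P(T4) + P(D|T5)·P(T5) + P(D|T6)·P(T6)
      = 0.151·0.092 + 0.208·0.359 + 0.028·0.068 + 0.052·0.295 + 0.016·0.05 + 0.156·0.136
      = 0.013892 + 0.074672 + 0.001904 + 0.01534 + 0.0008 + 0.021216 = 0.127824

P(D) ≈ 0.1278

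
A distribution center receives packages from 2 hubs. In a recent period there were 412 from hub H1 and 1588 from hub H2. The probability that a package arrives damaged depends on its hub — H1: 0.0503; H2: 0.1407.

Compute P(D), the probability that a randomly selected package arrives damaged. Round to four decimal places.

0.1221

Total: 412 + 1588 = 2000.
P(H1) = 412/2000 = 0.206. P(H2) = 1588/2000 = 0.794.
Using total probability over the partition,
P(D) = P(D|H1)·P(H1) + P(D|H2)·P(H2)
      = 0.0503·0.206 + 0.1407·0.794
      = 0.0103618 + 0.1117158 = 0.1220776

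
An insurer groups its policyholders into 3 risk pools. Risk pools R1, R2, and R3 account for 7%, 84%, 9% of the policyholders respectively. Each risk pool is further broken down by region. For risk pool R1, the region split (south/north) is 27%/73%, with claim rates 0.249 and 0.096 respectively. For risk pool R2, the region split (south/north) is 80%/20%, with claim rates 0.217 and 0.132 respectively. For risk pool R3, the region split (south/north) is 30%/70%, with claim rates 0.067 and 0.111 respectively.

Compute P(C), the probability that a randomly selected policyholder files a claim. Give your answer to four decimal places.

P(C|R1) = 0.27·0.249 + 0.73·0.096 = 0.06723 + 0.07008 = 0.13731
P(C|R2) = 0.8·0.217 + 0.2·0.132 = 0.1736 + 0.0264 = 0.2
P(C|R3) = 0.3·0.067 + 0.7·0.111 = 0.0201 + 0.0777 = 0.0978
Then overall,
P(C) = 0.07·0.13731 + 0.84·0.2 + 0.09·0.0978
      = 0.0096117 + 0.168 + 0.008802 = 0.1864137

P(C) ≈ 0.1864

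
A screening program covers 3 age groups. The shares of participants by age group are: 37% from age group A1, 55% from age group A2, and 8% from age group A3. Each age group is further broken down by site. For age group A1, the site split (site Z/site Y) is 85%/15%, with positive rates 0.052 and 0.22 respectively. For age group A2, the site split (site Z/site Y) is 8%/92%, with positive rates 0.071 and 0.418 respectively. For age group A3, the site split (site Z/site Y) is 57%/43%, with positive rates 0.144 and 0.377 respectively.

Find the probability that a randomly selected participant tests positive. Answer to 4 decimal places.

0.2627

P(T|A1) = 0.85·0.052 + 0.15·0.22 = 0.0442 + 0.033 = 0.0772
P(T|A2) = 0.08·0.071 + 0.92·0.418 = 0.00568 + 0.38456 = 0.39024
P(T|A3) = 0.57·0.144 + 0.43·0.377 = 0.08208 + 0.16211 = 0.24419
Then overall,
P(T) = 0.37·0.0772 + 0.55·0.39024 + 0.08·0.24419
      = 0.028564 + 0.214632 + 0.0195352 = 0.2627312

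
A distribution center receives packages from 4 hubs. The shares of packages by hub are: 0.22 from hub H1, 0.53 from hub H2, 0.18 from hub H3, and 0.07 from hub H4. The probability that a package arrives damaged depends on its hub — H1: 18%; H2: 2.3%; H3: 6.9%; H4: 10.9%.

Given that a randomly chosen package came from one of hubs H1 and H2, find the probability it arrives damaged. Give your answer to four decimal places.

0.0691

Let S = {H1, H2}.
P(S) = 0.22 + 0.53 = 0.75.
P(D ∩ S) = 0.18·0.22 + 0.023·0.53 = 0.0396 + 0.01219 = 0.05179.
P(D | S) = 0.05179 / 0.75 = 0.069053…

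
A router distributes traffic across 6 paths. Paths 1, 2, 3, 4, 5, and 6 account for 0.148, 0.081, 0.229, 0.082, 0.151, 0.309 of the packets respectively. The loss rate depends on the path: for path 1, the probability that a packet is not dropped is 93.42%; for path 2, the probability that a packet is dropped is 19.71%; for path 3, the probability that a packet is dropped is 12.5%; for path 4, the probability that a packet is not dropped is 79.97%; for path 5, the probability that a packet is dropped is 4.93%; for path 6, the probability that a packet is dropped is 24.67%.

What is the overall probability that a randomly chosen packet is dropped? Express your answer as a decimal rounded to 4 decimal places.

0.1544

P(L|1) = 1 − 0.9342 = 0.0658.
P(L|4) = 1 − 0.7997 = 0.2003.
By the law of total probability,
P(L) = P(L|1)·P(1) + P(L|2)·P(2) + P(L|3)·P(3) + P(L|4)·P(4) + P(L|5)·P(5) + P(L|6)·P(6)
      = 0.0658·0.148 + 0.1971·0.081 + 0.125·0.229 + 0.2003·0.082 + 0.0493·0.151 + 0.2467·0.309
      = 0.0097384 + 0.0159651 + 0.028625 + 0.0164246 + 0.0074443 + 0.0762303 = 0.1544277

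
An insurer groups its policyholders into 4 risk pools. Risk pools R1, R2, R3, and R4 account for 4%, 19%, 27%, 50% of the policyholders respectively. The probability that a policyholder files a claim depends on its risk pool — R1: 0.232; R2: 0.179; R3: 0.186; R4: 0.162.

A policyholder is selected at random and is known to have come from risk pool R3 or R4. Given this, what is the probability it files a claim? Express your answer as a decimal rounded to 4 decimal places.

Let S = {R3, R4}.
P(S) = 0.27 + 0.5 = 0.77.
P(C ∩ S) = 0.186·0.27 + 0.162·0.5 = 0.05022 + 0.081 = 0.13122.
P(C | S) = 0.13122 / 0.77 = 0.170416…

P(C|S) ≈ 0.1704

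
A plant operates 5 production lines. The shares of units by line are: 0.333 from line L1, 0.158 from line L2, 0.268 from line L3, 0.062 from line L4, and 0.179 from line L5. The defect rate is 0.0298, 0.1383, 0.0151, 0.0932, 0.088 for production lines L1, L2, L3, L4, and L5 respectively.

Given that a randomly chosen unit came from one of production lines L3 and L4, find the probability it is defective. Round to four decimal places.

P(D|S) ≈ 0.0298

Let S = {L3, L4}.
P(S) = 0.268 + 0.062 = 0.33.
P(D ∩ S) = 0.0151·0.268 + 0.0932·0.062 = 0.0040468 + 0.0057784 = 0.0098252.
P(D | S) = 0.0098252 / 0.33 = 0.029773…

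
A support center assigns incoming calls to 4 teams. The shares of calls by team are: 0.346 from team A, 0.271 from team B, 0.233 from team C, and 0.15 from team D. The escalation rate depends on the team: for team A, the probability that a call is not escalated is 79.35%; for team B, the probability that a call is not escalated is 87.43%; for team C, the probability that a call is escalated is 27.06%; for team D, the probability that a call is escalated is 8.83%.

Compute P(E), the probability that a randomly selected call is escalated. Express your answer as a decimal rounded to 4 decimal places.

P(E) ≈ 0.1818

P(E|A) = 1 − 0.7935 = 0.2065.
P(E|B) = 1 − 0.8743 = 0.1257.
P(E) = P(E|A)·P(A) + P(E|B)·P(B) + P(E|C)·P(C) + P(E|D)·P(D)
      = 0.2065·0.346 + 0.1257·0.271 + 0.2706·0.233 + 0.0883·0.15
      = 0.071449 + 0.0340647 + 0.0630498 + 0.013245 = 0.1818085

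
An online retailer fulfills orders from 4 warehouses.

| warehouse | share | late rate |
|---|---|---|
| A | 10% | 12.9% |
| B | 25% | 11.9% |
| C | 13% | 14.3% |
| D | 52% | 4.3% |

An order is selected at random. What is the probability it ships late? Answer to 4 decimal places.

P(L) ≈ 0.0836

P(L) = P(L|A)·P(A) + P(L|B)·P(B) + P(L|C)·P(C) + P(L|D)·P(D)
      = 0.129·0.1 + 0.119·0.25 + 0.143·0.13 + 0.043·0.52
      = 0.0129 + 0.02975 + 0.01859 + 0.02236 = 0.0836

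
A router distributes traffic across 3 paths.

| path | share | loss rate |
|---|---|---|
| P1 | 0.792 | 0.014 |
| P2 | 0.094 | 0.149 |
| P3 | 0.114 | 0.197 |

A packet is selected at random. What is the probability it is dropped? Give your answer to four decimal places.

Using total probability over the partition,
P(L) = P(L|P1)·P(P1) + P(L|P2)·P(P2) + P(L|P3)·P(P3)
      = 0.014·0.792 + 0.149·0.094 + 0.197·0.114
      = 0.011088 + 0.014006 + 0.022458 = 0.047552

P(L) ≈ 0.0476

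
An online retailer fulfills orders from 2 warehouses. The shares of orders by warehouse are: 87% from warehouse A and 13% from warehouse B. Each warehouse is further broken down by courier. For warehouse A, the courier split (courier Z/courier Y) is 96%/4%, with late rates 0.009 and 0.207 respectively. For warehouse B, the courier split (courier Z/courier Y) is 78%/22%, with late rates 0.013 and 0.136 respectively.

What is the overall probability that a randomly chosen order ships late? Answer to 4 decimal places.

P(L|A) = 0.96·0.009 + 0.04·0.207 = 0.00864 + 0.00828 = 0.01692
P(L|B) = 0.78·0.013 + 0.22·0.136 = 0.01014 + 0.02992 = 0.04006
Then overall,
P(L) = 0.87·0.01692 + 0.13·0.04006
      = 0.0147204 + 0.0052078 = 0.0199282

P(L) ≈ 0.0199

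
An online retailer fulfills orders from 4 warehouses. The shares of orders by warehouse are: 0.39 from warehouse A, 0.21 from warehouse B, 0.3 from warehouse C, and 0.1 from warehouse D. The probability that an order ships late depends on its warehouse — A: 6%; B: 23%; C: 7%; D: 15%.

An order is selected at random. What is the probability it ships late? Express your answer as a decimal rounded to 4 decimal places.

P(L) = P(L|A)·P(A) + P(L|B)·P(B) + P(L|C)·P(C) + P(L|D)·P(D)
      = 0.06·0.39 + 0.23·0.21 + 0.07·0.3 + 0.15·0.1
      = 0.0234 + 0.0483 + 0.021 + 0.015 = 0.1077

0.1077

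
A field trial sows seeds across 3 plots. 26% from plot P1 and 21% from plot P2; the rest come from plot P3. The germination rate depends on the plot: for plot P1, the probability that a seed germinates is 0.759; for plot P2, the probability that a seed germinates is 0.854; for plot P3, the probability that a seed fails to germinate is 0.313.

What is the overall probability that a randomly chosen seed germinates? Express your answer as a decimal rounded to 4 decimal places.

P(P3) = 1 − (0.26 + 0.21) = 0.53.
P(G|P3) = 1 − 0.313 = 0.687.
Summing over the partition,
P(G) = P(G|P1)·P(P1) + P(G|P2)·P(P2) + P(G|P3)·P(P3)
      = 0.759·0.26 + 0.854·0.21 + 0.687·0.53
      = 0.19734 + 0.17934 + 0.36411 = 0.74079

P(G) ≈ 0.7408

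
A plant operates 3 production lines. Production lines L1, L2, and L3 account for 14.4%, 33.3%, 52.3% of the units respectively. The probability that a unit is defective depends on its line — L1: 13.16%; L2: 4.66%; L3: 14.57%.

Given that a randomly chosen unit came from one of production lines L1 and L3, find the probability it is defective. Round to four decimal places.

Let S = {L1, L3}.
P(S) = 0.144 + 0.523 = 0.667.
P(D ∩ S) = 0.1316·0.144 + 0.1457·0.523 = 0.0189504 + 0.0762011 = 0.0951515.
P(D | S) = 0.0951515 / 0.667 = 0.142656…

0.1427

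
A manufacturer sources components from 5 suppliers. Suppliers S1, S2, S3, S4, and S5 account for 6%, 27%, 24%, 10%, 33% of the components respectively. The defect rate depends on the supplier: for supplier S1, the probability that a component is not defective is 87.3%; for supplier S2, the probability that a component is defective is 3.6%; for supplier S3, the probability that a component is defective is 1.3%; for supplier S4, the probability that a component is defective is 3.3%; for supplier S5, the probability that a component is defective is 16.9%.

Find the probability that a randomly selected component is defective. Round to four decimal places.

P(D) ≈ 0.0795

P(D|S1) = 1 − 0.873 = 0.127.
Using total probability over the partition,
P(D) = P(D|S1)·P(S1) + P(D|S2)·P(S2) + P(D|S3)·P(S3) + P(D|S4)·P(S4) + P(D|S5)·P(S5)
      = 0.127·0.06 + 0.036·0.27 + 0.013·0.24 + 0.033·0.1 + 0.169·0.33
      = 0.00762 + 0.00972 + 0.00312 + 0.0033 + 0.05577 = 0.07953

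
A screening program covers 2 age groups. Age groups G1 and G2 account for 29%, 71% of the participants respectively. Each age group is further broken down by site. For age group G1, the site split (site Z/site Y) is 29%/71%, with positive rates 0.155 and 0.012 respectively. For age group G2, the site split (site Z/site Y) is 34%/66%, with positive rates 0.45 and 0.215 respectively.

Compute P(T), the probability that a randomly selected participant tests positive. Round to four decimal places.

0.2249

P(T|G1) = 0.29·0.155 + 0.71·0.012 = 0.04495 + 0.00852 = 0.05347
P(T|G2) = 0.34·0.45 + 0.66·0.215 = 0.153 + 0.1419 = 0.2949
By total probability over the outer partition,
P(T) = 0.29·0.05347 + 0.71·0.2949
      = 0.0155063 + 0.209379 = 0.2248853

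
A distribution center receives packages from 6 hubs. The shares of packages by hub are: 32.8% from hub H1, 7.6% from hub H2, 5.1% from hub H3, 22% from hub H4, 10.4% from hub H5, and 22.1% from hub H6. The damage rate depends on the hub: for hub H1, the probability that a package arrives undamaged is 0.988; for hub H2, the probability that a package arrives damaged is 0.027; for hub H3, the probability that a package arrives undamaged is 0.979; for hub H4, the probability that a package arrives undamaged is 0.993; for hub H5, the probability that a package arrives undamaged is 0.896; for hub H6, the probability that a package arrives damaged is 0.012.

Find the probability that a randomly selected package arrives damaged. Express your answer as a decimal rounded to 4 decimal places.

P(D|H1) = 1 − 0.988 = 0.012.
P(D|H3) = 1 − 0.979 = 0.021.
P(D|H4) = 1 − 0.993 = 0.007.
P(D|H5) = 1 − 0.896 = 0.104.
Summing over the partition,
P(D) = P(D|H1)·P(H1) + P(D|H2)·P(H2) + P(D|H3)·P(H3) + P(D|H4)·P(H4) + P(D|H5)·P(H5) + P(D|H6)·P(H6)
      = 0.012·0.328 + 0.027·0.076 + 0.021·0.051 + 0.007·0.22 + 0.104·0.104 + 0.012·0.221
      = 0.003936 + 0.002052 + 0.001071 + 0.00154 + 0.010816 + 0.002652 = 0.022067

P(D) ≈ 0.0221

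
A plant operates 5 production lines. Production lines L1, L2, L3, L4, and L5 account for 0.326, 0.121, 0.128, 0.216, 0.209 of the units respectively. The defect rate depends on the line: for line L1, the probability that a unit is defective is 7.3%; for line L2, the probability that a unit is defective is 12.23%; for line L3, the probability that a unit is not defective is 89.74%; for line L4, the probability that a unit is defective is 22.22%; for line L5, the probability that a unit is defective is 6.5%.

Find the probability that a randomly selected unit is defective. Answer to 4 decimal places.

P(D|L3) = 1 − 0.8974 = 0.1026.
By the law of total probability,
P(D) = P(D|L1)·P(L1) + P(D|L2)·P(L2) + P(D|L3)·P(L3) + P(D|L4)·P(L4) + P(D|L5)·P(L5)
      = 0.073·0.326 + 0.1223·0.121 + 0.1026·0.128 + 0.2222·0.216 + 0.065·0.209
      = 0.023798 + 0.0147983 + 0.0131328 + 0.0479952 + 0.013585 = 0.1133093

P(D) ≈ 0.1133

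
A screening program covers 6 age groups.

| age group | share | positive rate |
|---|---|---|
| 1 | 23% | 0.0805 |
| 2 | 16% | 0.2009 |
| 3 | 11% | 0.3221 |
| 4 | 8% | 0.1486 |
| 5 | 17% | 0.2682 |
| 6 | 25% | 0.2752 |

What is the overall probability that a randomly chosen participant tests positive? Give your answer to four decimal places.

0.2124

Using total probability over the partition,
P(T) = P(T|1)·P(1) + P(T|2)·P(2) + P(T|3)·P(3) + P(T|4)·P(4) + P(T|5)·P(5) + P(T|6)·P(6)
      = 0.0805·0.23 + 0.2009·0.16 + 0.3221·0.11 + 0.1486·0.08 + 0.2682·0.17 + 0.2752·0.25
      = 0.018515 + 0.032144 + 0.035431 + 0.011888 + 0.045594 + 0.0688 = 0.212372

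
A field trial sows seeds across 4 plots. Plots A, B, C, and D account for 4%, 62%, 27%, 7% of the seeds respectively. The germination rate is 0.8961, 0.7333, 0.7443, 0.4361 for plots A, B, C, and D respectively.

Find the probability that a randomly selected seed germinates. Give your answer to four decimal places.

P(G) = P(G|A)·P(A) + P(G|B)·P(B) + P(G|C)·P(C) + P(G|D)·P(D)
      = 0.8961·0.04 + 0.7333·0.62 + 0.7443·0.27 + 0.4361·0.07
      = 0.035844 + 0.454646 + 0.200961 + 0.030527 = 0.721978

0.7220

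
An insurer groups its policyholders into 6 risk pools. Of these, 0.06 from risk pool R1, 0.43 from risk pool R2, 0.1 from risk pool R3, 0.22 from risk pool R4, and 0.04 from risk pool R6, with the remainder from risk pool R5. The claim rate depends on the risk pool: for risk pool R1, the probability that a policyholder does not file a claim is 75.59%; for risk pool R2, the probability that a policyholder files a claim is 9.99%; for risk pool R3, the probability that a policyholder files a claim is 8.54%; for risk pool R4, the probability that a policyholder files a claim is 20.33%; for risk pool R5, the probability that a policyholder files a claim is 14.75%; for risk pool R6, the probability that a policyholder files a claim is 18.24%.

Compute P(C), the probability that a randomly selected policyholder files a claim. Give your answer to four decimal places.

0.1403

P(R5) = 1 − (0.06 + 0.43 + 0.1 + 0.22 + 0.04) = 0.15.
P(C|R1) = 1 − 0.7559 = 0.2441.
By the law of total probability,
P(C) = P(C|R1)·P(R1) + P(C|R2)·P(R2) + P(C|R3)·P(R3) + P(C|R4)·P(R4) + P(C|R5)·P(R5) + P(C|R6)·P(R6)
      = 0.2441·0.06 + 0.0999·0.43 + 0.0854·0.1 + 0.2033·0.22 + 0.1475·0.15 + 0.1824·0.04
      = 0.014646 + 0.042957 + 0.00854 + 0.044726 + 0.022125 + 0.007296 = 0.14029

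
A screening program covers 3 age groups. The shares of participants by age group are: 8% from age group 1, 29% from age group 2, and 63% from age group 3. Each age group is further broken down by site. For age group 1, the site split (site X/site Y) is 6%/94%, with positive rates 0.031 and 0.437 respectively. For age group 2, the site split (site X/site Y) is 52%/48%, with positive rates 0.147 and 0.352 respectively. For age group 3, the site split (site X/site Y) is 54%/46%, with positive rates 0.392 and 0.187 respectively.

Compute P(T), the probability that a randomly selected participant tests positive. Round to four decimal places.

P(T|1) = 0.06·0.031 + 0.94·0.437 = 0.00186 + 0.41078 = 0.41264
P(T|2) = 0.52·0.147 + 0.48·0.352 = 0.07644 + 0.16896 = 0.2454
P(T|3) = 0.54·0.392 + 0.46·0.187 = 0.21168 + 0.08602 = 0.2977
Then overall,
P(T) = 0.08·0.41264 + 0.29·0.2454 + 0.63·0.2977
      = 0.0330112 + 0.071166 + 0.187551 = 0.2917282

P(T) ≈ 0.2917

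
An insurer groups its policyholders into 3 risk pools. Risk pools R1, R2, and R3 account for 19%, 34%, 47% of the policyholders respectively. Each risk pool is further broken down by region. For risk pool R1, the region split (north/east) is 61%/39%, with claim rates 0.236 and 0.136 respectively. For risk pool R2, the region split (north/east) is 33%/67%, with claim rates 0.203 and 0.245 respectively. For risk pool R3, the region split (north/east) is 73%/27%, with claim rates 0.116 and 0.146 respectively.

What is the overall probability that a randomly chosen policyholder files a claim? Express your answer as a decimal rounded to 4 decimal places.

0.1743

P(C|R1) = 0.61·0.236 + 0.39·0.136 = 0.14396 + 0.05304 = 0.197
P(C|R2) = 0.33·0.203 + 0.67·0.245 = 0.06699 + 0.16415 = 0.23114
P(C|R3) = 0.73·0.116 + 0.27·0.146 = 0.08468 + 0.03942 = 0.1241
Then overall,
P(C) = 0.19·0.197 + 0.34·0.23114 + 0.47·0.1241
      = 0.03743 + 0.0785876 + 0.058327 = 0.1743446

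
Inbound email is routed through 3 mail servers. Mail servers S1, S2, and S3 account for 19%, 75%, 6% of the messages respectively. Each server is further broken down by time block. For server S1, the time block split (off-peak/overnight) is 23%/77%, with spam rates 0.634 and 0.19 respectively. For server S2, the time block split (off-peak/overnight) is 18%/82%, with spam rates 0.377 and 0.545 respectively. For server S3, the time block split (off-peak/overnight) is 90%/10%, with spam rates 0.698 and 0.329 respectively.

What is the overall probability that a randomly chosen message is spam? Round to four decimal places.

0.4812

P(S|S1) = 0.23·0.634 + 0.77·0.19 = 0.14582 + 0.1463 = 0.29212
P(S|S2) = 0.18·0.377 + 0.82·0.545 = 0.06786 + 0.4469 = 0.51476
P(S|S3) = 0.9·0.698 + 0.1·0.329 = 0.6282 + 0.0329 = 0.6611
By total probability over the outer partition,
P(S) = 0.19·0.29212 + 0.75·0.51476 + 0.06·0.6611
      = 0.0555028 + 0.38607 + 0.039666 = 0.4812388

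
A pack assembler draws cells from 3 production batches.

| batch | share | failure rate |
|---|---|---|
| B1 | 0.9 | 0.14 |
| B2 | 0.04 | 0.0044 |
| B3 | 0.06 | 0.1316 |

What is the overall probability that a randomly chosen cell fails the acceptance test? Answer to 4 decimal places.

P(F) ≈ 0.1341

Using total probability over the partition,
P(F) = P(F|B1)·P(B1) + P(F|B2)·P(B2) + P(F|B3)·P(B3)
      = 0.14·0.9 + 0.0044·0.04 + 0.1316·0.06
      = 0.126 + 0.000176 + 0.007896 = 0.134072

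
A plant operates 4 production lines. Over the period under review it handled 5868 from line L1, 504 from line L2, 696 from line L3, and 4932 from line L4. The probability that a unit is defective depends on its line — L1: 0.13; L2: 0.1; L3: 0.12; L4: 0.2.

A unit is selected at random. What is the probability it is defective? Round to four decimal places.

Total: 5868 + 504 + 696 + 4932 = 12000.
P(L1) = 5868/12000 = 0.489. P(L2) = 504/12000 = 0.042. P(L3) = 696/12000 = 0.058. P(L4) = 4932/12000 = 0.411.
P(D) = P(D|L1)·P(L1) + P(D|L2)·P(L2) + P(D|L3)·P(L3) + P(D|L4)·P(L4)
      = 0.13·0.489 + 0.1·0.042 + 0.12·0.058 + 0.2·0.411
      = 0.06357 + 0.0042 + 0.00696 + 0.0822 = 0.15693

0.1569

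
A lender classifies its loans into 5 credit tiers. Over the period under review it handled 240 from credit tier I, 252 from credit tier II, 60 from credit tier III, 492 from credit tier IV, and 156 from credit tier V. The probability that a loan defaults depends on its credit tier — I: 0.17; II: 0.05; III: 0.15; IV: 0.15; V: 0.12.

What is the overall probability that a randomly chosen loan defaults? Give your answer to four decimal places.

Total: 240 + 252 + 60 + 492 + 156 = 1200.
P(I) = 240/1200 = 0.2. P(II) = 252/1200 = 0.21. P(III) = 60/1200 = 0.05. P(IV) = 492/1200 = 0.41. P(V) = 156/1200 = 0.13.
Using total probability over the partition,
P(D) = P(D|I)·P(I) + P(D|II)·P(II) + P(D|III)·P(III) + P(D|IV)·P(IV) + P(D|V)·P(V)
      = 0.17·0.2 + 0.05·0.21 + 0.15·0.05 + 0.15·0.41 + 0.12·0.13
      = 0.034 + 0.0105 + 0.0075 + 0.0615 + 0.0156 = 0.1291

P(D) ≈ 0.1291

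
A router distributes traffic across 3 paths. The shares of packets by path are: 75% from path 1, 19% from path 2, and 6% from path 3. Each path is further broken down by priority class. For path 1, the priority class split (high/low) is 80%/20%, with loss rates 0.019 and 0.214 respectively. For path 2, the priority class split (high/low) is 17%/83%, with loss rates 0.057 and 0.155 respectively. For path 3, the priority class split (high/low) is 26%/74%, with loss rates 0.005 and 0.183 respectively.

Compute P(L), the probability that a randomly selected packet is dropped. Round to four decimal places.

0.0780

P(L|1) = 0.8·0.019 + 0.2·0.214 = 0.0152 + 0.0428 = 0.058
P(L|2) = 0.17·0.057 + 0.83·0.155 = 0.00969 + 0.12865 = 0.13834
P(L|3) = 0.26·0.005 + 0.74·0.183 = 0.0013 + 0.13542 = 0.13672
By total probability over the outer partition,
P(L) = 0.75·0.058 + 0.19·0.13834 + 0.06·0.13672
      = 0.0435 + 0.0262846 + 0.0082032 = 0.0779878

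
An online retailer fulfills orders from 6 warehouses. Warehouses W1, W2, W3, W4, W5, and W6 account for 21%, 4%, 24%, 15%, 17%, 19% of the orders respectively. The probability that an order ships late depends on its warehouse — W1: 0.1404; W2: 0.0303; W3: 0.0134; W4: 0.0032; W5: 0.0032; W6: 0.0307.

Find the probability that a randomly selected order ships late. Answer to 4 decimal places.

P(L) = P(L|W1)·P(W1) + P(L|W2)·P(W2) + P(L|W3)·P(W3) + P(L|W4)·P(W4) + P(L|W5)·P(W5) + P(L|W6)·P(W6)
      = 0.1404·0.21 + 0.0303·0.04 + 0.0134·0.24 + 0.0032·0.15 + 0.0032·0.17 + 0.0307·0.19
      = 0.029484 + 0.001212 + 0.003216 + 0.00048 + 0.000544 + 0.005833 = 0.040769

P(L) ≈ 0.0408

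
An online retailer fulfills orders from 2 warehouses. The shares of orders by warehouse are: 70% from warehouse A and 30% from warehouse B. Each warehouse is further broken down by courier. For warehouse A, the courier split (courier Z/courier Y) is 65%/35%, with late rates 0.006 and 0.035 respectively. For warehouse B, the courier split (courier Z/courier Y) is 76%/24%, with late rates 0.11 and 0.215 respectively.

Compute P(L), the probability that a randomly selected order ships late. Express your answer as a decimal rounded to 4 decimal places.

P(L|A) = 0.65·0.006 + 0.35·0.035 = 0.0039 + 0.01225 = 0.01615
P(L|B) = 0.76·0.11 + 0.24·0.215 = 0.0836 + 0.0516 = 0.1352
By total probability over the outer partition,
P(L) = 0.7·0.01615 + 0.3·0.1352
      = 0.011305 + 0.04056 = 0.051865

P(L) ≈ 0.0519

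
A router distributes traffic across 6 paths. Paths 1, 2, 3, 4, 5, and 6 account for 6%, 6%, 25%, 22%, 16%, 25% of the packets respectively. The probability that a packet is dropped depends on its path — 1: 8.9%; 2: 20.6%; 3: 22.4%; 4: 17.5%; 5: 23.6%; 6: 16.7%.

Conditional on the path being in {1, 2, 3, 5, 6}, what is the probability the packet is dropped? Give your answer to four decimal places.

0.1964

Let S = {1, 2, 3, 5, 6}.
P(S) = 0.06 + 0.06 + 0.25 + 0.16 + 0.25 = 0.78.
P(L ∩ S) = 0.089·0.06 + 0.206·0.06 + 0.224·0.25 + 0.236·0.16 + 0.167·0.25 = 0.00534 + 0.01236 + 0.056 + 0.03776 + 0.04175 = 0.15321.
P(L | S) = 0.15321 / 0.78 = 0.196423…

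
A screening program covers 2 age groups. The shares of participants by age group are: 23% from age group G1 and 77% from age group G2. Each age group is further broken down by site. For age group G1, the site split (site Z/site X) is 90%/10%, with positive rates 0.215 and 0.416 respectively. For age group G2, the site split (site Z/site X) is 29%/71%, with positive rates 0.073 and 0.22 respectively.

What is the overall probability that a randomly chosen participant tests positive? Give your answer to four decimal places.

P(T|G1) = 0.9·0.215 + 0.1·0.416 = 0.1935 + 0.0416 = 0.2351
P(T|G2) = 0.29·0.073 + 0.71·0.22 = 0.02117 + 0.1562 = 0.17737
By total probability over the outer partition,
P(T) = 0.23·0.2351 + 0.77·0.17737
      = 0.054073 + 0.1365749 = 0.1906479

0.1906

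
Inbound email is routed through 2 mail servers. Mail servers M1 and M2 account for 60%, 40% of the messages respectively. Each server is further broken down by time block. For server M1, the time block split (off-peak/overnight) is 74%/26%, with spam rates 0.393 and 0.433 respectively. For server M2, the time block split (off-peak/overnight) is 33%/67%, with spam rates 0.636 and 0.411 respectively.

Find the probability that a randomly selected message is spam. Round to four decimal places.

0.4361

P(S|M1) = 0.74·0.393 + 0.26·0.433 = 0.29082 + 0.11258 = 0.4034
P(S|M2) = 0.33·0.636 + 0.67·0.411 = 0.20988 + 0.27537 = 0.48525
Then overall,
P(S) = 0.6·0.4034 + 0.4·0.48525
      = 0.24204 + 0.1941 = 0.43614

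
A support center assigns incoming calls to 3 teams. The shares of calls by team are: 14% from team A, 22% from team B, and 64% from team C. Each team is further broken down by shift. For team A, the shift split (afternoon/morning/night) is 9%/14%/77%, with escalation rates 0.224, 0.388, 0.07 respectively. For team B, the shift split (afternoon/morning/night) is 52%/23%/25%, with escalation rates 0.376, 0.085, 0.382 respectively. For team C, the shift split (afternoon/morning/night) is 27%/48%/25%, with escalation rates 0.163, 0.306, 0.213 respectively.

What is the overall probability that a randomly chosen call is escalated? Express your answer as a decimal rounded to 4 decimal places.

P(E) ≈ 0.2425

P(E|A) = 0.09·0.224 + 0.14·0.388 + 0.77·0.07 = 0.02016 + 0.05432 + 0.0539 = 0.12838
P(E|B) = 0.52·0.376 + 0.23·0.085 + 0.25·0.382 = 0.19552 + 0.01955 + 0.0955 = 0.31057
P(E|C) = 0.27·0.163 + 0.48·0.306 + 0.25·0.213 = 0.04401 + 0.14688 + 0.05325 = 0.24414
Then overall,
P(E) = 0.14·0.12838 + 0.22·0.31057 + 0.64·0.24414
      = 0.0179732 + 0.0683254 + 0.1562496 = 0.2425482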